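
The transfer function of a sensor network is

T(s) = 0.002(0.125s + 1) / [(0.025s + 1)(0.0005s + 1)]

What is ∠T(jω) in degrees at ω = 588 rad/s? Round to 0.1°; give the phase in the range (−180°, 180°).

-13.3°

At ω = 588 rad/s:
zero (1 + j588·0.125) = 1 + j73.5 → |·| ≈ 73.507, ∠ ≈ 89.22°
pole (1 + j588·0.025) = 1 + j14.7 → |·| ≈ 14.734, ∠ ≈ 86.11°
pole (1 + j588·0.0005) = 1 + j0.294 → |·| ≈ 1.0423, ∠ ≈ 16.38°
∠T = (89.22°) − (86.11° + 16.38°) = -13.27°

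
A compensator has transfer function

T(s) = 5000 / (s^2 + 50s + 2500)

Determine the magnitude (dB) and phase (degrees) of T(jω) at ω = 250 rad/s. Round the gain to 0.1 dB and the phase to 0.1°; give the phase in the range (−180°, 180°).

At s = jω = j250:
quadratic: (j250)² + 50·j250 + 2500 = -60000 + j12500 → |·| ≈ 61288, ∠ ≈ 168.23°
|T| = 5000 / 61288 ≈ 0.081582
Gain = 20 log₁₀(0.081582) ≈ -21.77 dB
∠T = 0.00° − 168.23° = -168.23°

-21.8 dB, -168.2°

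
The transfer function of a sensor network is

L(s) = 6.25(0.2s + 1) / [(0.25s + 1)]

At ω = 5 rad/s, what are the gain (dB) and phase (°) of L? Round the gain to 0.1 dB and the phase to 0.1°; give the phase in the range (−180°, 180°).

14.8 dB, -6.3°

At ω = 5 rad/s:
zero (1 + j5·0.2) = 1 + j1 → |·| ≈ 1.4142, ∠ ≈ 45.00°
pole (1 + j5·0.25) = 1 + j1.25 → |·| ≈ 1.6008, ∠ ≈ 51.34°
|L| = 6.25 · 1.4142 / (1.6008) ≈ 5.5215
Gain = 20 log₁₀(5.5215) ≈ 14.84 dB
∠L = (45.00°) − (51.34°) = -6.34°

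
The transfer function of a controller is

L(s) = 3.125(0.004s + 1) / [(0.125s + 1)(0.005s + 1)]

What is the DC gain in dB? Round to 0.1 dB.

9.9 dB

L(0) = 3.125 · 1 / 1 = 3.125
20 log₁₀(3.125) ≈ 9.90 dB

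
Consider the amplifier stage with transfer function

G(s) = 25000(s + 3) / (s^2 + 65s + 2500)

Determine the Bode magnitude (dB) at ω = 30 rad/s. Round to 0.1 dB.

At s = jω = j30:
zero (s+3): 3 + j30 → |·| = √(3²+30²) = √909 ≈ 30.15, ∠ = arctan(30/3) ≈ 84.29°
quadratic: (j30)² + 65·j30 + 2500 = 1600 + j1950 → |·| ≈ 2522.4, ∠ ≈ 50.63°
|G| = 25000 · 30.15 / 2522.4 ≈ 298.82
Gain = 20 log₁₀(298.82) ≈ 49.51 dB

49.5 dB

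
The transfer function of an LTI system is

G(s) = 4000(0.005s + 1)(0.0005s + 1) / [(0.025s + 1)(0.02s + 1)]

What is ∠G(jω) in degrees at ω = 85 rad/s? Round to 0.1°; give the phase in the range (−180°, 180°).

-98.9°

At ω = 85 rad/s:
zero (1 + j85·0.005) = 1 + j0.425 → |·| ≈ 1.0866, ∠ ≈ 23.03°
zero (1 + j85·0.0005) = 1 + j0.0425 → |·| ≈ 1.0009, ∠ ≈ 2.43°
pole (1 + j85·0.025) = 1 + j2.125 → |·| ≈ 2.3485, ∠ ≈ 64.80°
pole (1 + j85·0.02) = 1 + j1.7 → |·| ≈ 1.9723, ∠ ≈ 59.53°
∠G = (23.03° + 2.43°) − (64.80° + 59.53°) = -98.87°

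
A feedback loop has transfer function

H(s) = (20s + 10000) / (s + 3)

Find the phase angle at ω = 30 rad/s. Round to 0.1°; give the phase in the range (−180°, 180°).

-80.9°

Substitute s = j30:
Numerator: 20(j30) + 10000 = 10000 + j600
Denominator: (j30) + 3 = 3 + j30
|N| = √(10000² + 600²) ≈ 10018, ∠N ≈ 3.43°
|D| = √(3² + 30²) ≈ 30.15, ∠D ≈ 84.29°
∠H = 3.43° − 84.29° = -80.86°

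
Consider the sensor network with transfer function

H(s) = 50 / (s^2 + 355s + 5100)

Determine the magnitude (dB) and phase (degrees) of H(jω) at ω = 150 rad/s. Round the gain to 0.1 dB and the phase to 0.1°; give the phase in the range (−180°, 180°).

-61.0 dB, -108.1°

Substitute s = j150:
Numerator: 50 = 50 + j0
Denominator: (j150)^2 + 355(j150) + 5100 = -17400 + j53250
|N| = √(50² + 0²) ≈ 50, ∠N ≈ 0.00°
|D| = √(17400² + 53250²) ≈ 56021, ∠D ≈ 108.10°
|H| = 50 / 56021 ≈ 0.00089252
Gain = 20 log₁₀(0.00089252) ≈ -60.99 dB
∠H = 0.00° − 108.10° = -108.10°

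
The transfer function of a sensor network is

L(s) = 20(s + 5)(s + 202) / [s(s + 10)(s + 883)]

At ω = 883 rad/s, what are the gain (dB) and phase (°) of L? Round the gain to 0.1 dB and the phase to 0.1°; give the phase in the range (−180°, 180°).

-35.7 dB, -57.6°

At s = jω = j883:
zero (s+5): 5 + j883 → |·| = √(5²+883²) = √779714 ≈ 883.01, ∠ = arctan(883/5) ≈ 89.68°
zero (s+202): 202 + j883 → |·| = √(202²+883²) = √820493 ≈ 905.81, ∠ = arctan(883/202) ≈ 77.11°
pole (s+10): 10 + j883 → |·| = √(10²+883²) = √779789 ≈ 883.06, ∠ = arctan(883/10) ≈ 89.35°
pole (s+883): 883 + j883 → |·| = √(883²+883²) = √1559378 ≈ 1248.8, ∠ = arctan(883/883) ≈ 45.00°
pole at origin: |s| = 883, ∠ = 90.00° (in denominator)
|L| = 20 · 7.9984e+05 / 9.7374e+08 ≈ 0.016428
Gain = 20 log₁₀(0.016428) ≈ -35.69 dB
∠L = 166.79° − 224.35° = -57.56°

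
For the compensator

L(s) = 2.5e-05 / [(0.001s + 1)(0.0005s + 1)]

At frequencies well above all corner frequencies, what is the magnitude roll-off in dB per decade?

Each pole contributes −20 dB/decade at high frequency; each zero contributes +20 dB/decade.
Net: 0 zero(s) − 2 pole(s) → -40 dB/decade.

-40 dB/decade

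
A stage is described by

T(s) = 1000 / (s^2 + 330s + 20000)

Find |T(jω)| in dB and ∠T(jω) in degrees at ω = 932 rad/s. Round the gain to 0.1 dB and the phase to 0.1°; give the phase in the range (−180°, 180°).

Substitute s = j932:
Numerator: 1000 = 1000 + j0
Denominator: (j932)^2 + 330(j932) + 20000 = -848624 + j307560
|N| = √(1000² + 0²) ≈ 1000, ∠N ≈ 0.00°
|D| = √(848624² + 307560²) ≈ 9.0264e+05, ∠D ≈ 160.08°
|T| = 1000 / 9.0264e+05 ≈ 0.0011079
Gain = 20 log₁₀(0.0011079) ≈ -59.11 dB
∠T = 0.00° − 160.08° = -160.08°

-59.1 dB, -160.1°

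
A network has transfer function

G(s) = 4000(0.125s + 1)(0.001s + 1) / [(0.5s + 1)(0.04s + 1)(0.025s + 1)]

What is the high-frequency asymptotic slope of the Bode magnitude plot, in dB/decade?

-20 dB/decade

Each pole contributes −20 dB/decade at high frequency; each zero contributes +20 dB/decade.
Net: 2 zero(s) − 3 pole(s) → -20 dB/decade.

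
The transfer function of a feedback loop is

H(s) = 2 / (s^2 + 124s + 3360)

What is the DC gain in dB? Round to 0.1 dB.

H(0) = 2 / 3360 ≈ 0.00059524
20 log₁₀(0.00059524) ≈ -64.51 dB

-64.5 dB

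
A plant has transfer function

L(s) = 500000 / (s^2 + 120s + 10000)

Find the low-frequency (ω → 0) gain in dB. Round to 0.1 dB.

L(0) = 500000 / 10000 = 50
20 log₁₀(50) ≈ 33.98 dB

34.0 dB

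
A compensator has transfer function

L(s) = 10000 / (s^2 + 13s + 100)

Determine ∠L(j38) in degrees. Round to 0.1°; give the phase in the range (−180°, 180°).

-159.8°

At s = jω = j38:
quadratic: (j38)² + 13·j38 + 100 = -1344 + j494 → |·| ≈ 1431.9, ∠ ≈ 159.82°
∠L = 0.00° − 159.82° = -159.82°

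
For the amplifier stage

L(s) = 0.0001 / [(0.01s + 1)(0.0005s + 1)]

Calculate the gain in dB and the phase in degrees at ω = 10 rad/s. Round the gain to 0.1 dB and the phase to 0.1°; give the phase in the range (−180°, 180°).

At ω = 10 rad/s:
pole (1 + j10·0.01) = 1 + j0.1 → |·| ≈ 1.005, ∠ ≈ 5.71°
pole (1 + j10·0.0005) = 1 + j0.005 → |·| ≈ 1, ∠ ≈ 0.29°
|L| = 0.0001 · 1 / (1.005 · 1) ≈ 9.9502e-05
Gain = 20 log₁₀(9.9502e-05) ≈ -80.04 dB
∠L = (0°) − (5.71° + 0.29°) = -6.00°

-80.0 dB, -6.0°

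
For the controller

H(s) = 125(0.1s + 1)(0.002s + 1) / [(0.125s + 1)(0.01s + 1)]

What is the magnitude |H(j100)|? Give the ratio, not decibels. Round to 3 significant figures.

At ω = 100 rad/s:
zero (1 + j100·0.1) = 1 + j10 → |·| ≈ 10.05, ∠ ≈ 84.29°
zero (1 + j100·0.002) = 1 + j0.2 → |·| ≈ 1.0198, ∠ ≈ 11.31°
pole (1 + j100·0.125) = 1 + j12.5 → |·| ≈ 12.54, ∠ ≈ 85.43°
pole (1 + j100·0.01) = 1 + j1 → |·| ≈ 1.4142, ∠ ≈ 45.00°
|H| = 125 · 10.05 · 1.0198 / (12.54 · 1.4142) ≈ 72.241

72.2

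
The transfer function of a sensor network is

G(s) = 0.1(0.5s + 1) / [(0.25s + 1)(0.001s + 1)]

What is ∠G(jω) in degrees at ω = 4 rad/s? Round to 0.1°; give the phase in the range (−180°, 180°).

At ω = 4 rad/s:
zero (1 + j4·0.5) = 1 + j2 → |·| ≈ 2.2361, ∠ ≈ 63.43°
pole (1 + j4·0.25) = 1 + j1 → |·| ≈ 1.4142, ∠ ≈ 45.00°
pole (1 + j4·0.001) = 1 + j0.004 → |·| ≈ 1, ∠ ≈ 0.23°
∠G = (63.43°) − (45.00° + 0.23°) = 18.20°

18.2°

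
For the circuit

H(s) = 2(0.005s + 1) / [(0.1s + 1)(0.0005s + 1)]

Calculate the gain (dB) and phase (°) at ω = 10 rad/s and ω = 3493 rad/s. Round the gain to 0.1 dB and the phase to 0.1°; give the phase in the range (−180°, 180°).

At ω = 10 rad/s:
zero (1 + j10·0.005) = 1 + j0.05 → |·| ≈ 1.0012, ∠ ≈ 2.86°
pole (1 + j10·0.1) = 1 + j1 → |·| ≈ 1.4142, ∠ ≈ 45.00°
pole (1 + j10·0.0005) = 1 + j0.005 → |·| ≈ 1, ∠ ≈ 0.29°
|H| = 2 · 1.0012 / (1.4142 · 1) ≈ 1.4159
Gain = 20 log₁₀(1.4159) ≈ 3.02 dB
∠H = (2.86°) − (45.00° + 0.29°) = -42.43°

At ω = 3493 rad/s:
zero (1 + j3493·0.005) = 1 + j17.465 → |·| ≈ 17.494, ∠ ≈ 86.72°
pole (1 + j3493·0.1) = 1 + j349.3 → |·| ≈ 349.3, ∠ ≈ 89.84°
pole (1 + j3493·0.0005) = 1 + j1.7465 → |·| ≈ 2.0125, ∠ ≈ 60.21°
|H| = 2 · 17.494 / (349.3 · 2.0125) ≈ 0.049772
Gain = 20 log₁₀(0.049772) ≈ -26.06 dB
∠H = (86.72°) − (89.84° + 60.21°) = -63.33°

ω = 10: 3.0 dB, -42.4°; ω = 3493: -26.1 dB, -63.3°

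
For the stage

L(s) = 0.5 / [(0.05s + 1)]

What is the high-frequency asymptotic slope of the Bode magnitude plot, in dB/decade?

Each pole contributes −20 dB/decade at high frequency; each zero contributes +20 dB/decade.
Net: 0 zero(s) − 1 pole(s) → -20 dB/decade.

-20 dB/decade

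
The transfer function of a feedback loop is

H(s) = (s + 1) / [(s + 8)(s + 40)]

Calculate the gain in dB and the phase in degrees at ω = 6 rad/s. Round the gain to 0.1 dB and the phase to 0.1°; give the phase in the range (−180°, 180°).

-36.5 dB, 35.1°

At s = jω = j6:
zero (s+1): 1 + j6 → |·| = √(1²+6²) = √37 ≈ 6.0828, ∠ = arctan(6/1) ≈ 80.54°
pole (s+8): 8 + j6 → |·| = √(8²+6²) = √100 ≈ 10, ∠ = arctan(6/8) ≈ 36.87°
pole (s+40): 40 + j6 → |·| = √(40²+6²) = √1636 ≈ 40.447, ∠ = arctan(6/40) ≈ 8.53°
|H| = 1 · 6.0828 / 404.47 ≈ 0.015039
Gain = 20 log₁₀(0.015039) ≈ -36.46 dB
∠H = 80.54° − 45.40° = 35.14°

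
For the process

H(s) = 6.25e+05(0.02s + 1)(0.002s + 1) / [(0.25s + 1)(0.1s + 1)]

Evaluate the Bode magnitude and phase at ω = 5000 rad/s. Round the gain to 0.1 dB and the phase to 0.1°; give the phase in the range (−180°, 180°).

60.0 dB, -6.1°

At ω = 5000 rad/s:
zero (1 + j5000·0.02) = 1 + j100 → |·| ≈ 100, ∠ ≈ 89.43°
zero (1 + j5000·0.002) = 1 + j10 → |·| ≈ 10.05, ∠ ≈ 84.29°
pole (1 + j5000·0.25) = 1 + j1250 → |·| ≈ 1250, ∠ ≈ 89.95°
pole (1 + j5000·0.1) = 1 + j500 → |·| ≈ 500, ∠ ≈ 89.89°
|H| = 6.25e+05 · 100 · 10.05 / (1250 · 500) ≈ 1005
Gain = 20 log₁₀(1005) ≈ 60.04 dB
∠H = (89.43° + 84.29°) − (89.95° + 89.89°) = -6.12°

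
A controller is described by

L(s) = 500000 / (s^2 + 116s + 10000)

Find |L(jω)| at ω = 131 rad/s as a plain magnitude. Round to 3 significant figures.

29.8

At s = jω = j131:
quadratic: (j131)² + 116·j131 + 10000 = -7161 + j15196 → |·| ≈ 16799, ∠ ≈ 115.23°
|L| = 500000 / 16799 ≈ 29.764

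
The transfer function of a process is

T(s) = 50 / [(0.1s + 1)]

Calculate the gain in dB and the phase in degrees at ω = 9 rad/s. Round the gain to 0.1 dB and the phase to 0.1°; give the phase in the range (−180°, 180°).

31.4 dB, -42.0°

At ω = 9 rad/s:
pole (1 + j9·0.1) = 1 + j0.9 → |·| ≈ 1.3454, ∠ ≈ 41.99°
|T| = 50 · 1 / (1.3454) ≈ 37.164
Gain = 20 log₁₀(37.164) ≈ 31.40 dB
∠T = (0°) − (41.99°) = -41.99°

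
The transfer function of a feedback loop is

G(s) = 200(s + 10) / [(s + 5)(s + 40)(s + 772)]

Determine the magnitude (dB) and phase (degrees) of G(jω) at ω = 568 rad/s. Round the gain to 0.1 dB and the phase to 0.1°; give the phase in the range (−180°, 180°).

-68.7 dB, -122.8°

At s = jω = j568:
zero (s+10): 10 + j568 → |·| = √(10²+568²) = √322724 ≈ 568.09, ∠ = arctan(568/10) ≈ 88.99°
pole (s+5): 5 + j568 → |·| = √(5²+568²) = √322649 ≈ 568.02, ∠ = arctan(568/5) ≈ 89.50°
pole (s+40): 40 + j568 → |·| = √(40²+568²) = √324224 ≈ 569.41, ∠ = arctan(568/40) ≈ 85.97°
pole (s+772): 772 + j568 → |·| = √(772²+568²) = √918608 ≈ 958.44, ∠ = arctan(568/772) ≈ 36.34°
|G| = 200 · 568.09 / 3.0999e+08 ≈ 0.00036652
Gain = 20 log₁₀(0.00036652) ≈ -68.72 dB
∠G = 88.99° − 211.81° = -122.82°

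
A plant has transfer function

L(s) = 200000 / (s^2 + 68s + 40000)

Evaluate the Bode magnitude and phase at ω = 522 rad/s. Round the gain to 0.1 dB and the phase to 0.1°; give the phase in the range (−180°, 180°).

-1.4 dB, -171.3°

At s = jω = j522:
quadratic: (j522)² + 68·j522 + 40000 = -232484 + j35496 → |·| ≈ 2.3518e+05, ∠ ≈ 171.32°
|L| = 200000 / 2.3518e+05 ≈ 0.85041
Gain = 20 log₁₀(0.85041) ≈ -1.41 dB
∠L = 0.00° − 171.32° = -171.32°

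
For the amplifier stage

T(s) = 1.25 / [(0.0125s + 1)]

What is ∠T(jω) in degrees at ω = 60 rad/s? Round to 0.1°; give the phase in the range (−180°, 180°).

-36.9°

At ω = 60 rad/s:
pole (1 + j60·0.0125) = 1 + j0.75 → |·| ≈ 1.25, ∠ ≈ 36.87°
∠T = (0°) − (36.87°) = -36.87°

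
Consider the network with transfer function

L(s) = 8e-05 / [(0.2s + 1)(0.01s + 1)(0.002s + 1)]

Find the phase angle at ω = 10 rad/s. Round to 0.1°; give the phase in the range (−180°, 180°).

At ω = 10 rad/s:
pole (1 + j10·0.2) = 1 + j2 → |·| ≈ 2.2361, ∠ ≈ 63.43°
pole (1 + j10·0.01) = 1 + j0.1 → |·| ≈ 1.005, ∠ ≈ 5.71°
pole (1 + j10·0.002) = 1 + j0.02 → |·| ≈ 1.0002, ∠ ≈ 1.15°
∠L = (0°) − (63.43° + 5.71° + 1.15°) = -70.29°

-70.3°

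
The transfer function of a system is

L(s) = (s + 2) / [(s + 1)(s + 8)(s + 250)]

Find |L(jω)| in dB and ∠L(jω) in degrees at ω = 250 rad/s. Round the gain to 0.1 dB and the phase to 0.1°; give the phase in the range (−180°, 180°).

At s = jω = j250:
zero (s+2): 2 + j250 → |·| = √(2²+250²) = √62504 ≈ 250.01, ∠ = arctan(250/2) ≈ 89.54°
pole (s+1): 1 + j250 → |·| = √(1²+250²) = √62501 ≈ 250, ∠ = arctan(250/1) ≈ 89.77°
pole (s+8): 8 + j250 → |·| = √(8²+250²) = √62564 ≈ 250.13, ∠ = arctan(250/8) ≈ 88.17°
pole (s+250): 250 + j250 → |·| = √(250²+250²) = √125000 ≈ 353.55, ∠ = arctan(250/250) ≈ 45.00°
|L| = 1 · 250.01 / 2.2108e+07 ≈ 1.1309e-05
Gain = 20 log₁₀(1.1309e-05) ≈ -98.93 dB
∠L = 89.54° − 222.94° = -133.40°

-98.9 dB, -133.4°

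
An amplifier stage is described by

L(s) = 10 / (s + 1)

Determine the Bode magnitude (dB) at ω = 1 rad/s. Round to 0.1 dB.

Substitute s = j1:
Numerator: 10 = 10 + j0
Denominator: (j1) + 1 = 1 + j1
|N| = √(10² + 0²) ≈ 10, ∠N ≈ 0.00°
|D| = √(1² + 1²) ≈ 1.4142, ∠D ≈ 45.00°
|L| = 10 / 1.4142 ≈ 7.0711
Gain = 20 log₁₀(7.0711) ≈ 16.99 dB

17.0 dB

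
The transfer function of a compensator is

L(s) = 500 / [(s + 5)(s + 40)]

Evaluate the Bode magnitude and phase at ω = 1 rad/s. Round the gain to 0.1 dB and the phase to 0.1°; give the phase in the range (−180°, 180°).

At s = jω = j1:
pole (s+5): 5 + j1 → |·| = √(5²+1²) = √26 ≈ 5.099, ∠ = arctan(1/5) ≈ 11.31°
pole (s+40): 40 + j1 → |·| = √(40²+1²) = √1601 ≈ 40.012, ∠ = arctan(1/40) ≈ 1.43°
|L| = 500 / 204.02 ≈ 2.4507
Gain = 20 log₁₀(2.4507) ≈ 7.79 dB
∠L = 0.00° − 12.74° = -12.74°

7.8 dB, -12.7°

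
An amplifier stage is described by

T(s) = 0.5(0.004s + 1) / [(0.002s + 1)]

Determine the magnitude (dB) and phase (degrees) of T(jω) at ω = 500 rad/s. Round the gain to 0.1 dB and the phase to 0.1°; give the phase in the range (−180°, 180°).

-2.0 dB, 18.4°

At ω = 500 rad/s:
zero (1 + j500·0.004) = 1 + j2 → |·| ≈ 2.2361, ∠ ≈ 63.43°
pole (1 + j500·0.002) = 1 + j1 → |·| ≈ 1.4142, ∠ ≈ 45.00°
|T| = 0.5 · 2.2361 / (1.4142) ≈ 0.79059
Gain = 20 log₁₀(0.79059) ≈ -2.04 dB
∠T = (63.43°) − (45.00°) = 18.43°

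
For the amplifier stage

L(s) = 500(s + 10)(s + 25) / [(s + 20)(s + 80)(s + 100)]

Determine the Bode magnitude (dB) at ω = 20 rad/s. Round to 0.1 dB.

At s = jω = j20:
zero (s+10): 10 + j20 → |·| = √(10²+20²) = √500 ≈ 22.361, ∠ = arctan(20/10) ≈ 63.43°
zero (s+25): 25 + j20 → |·| = √(25²+20²) = √1025 ≈ 32.016, ∠ = arctan(20/25) ≈ 38.66°
pole (s+20): 20 + j20 → |·| = √(20²+20²) = √800 ≈ 28.284, ∠ = arctan(20/20) ≈ 45.00°
pole (s+80): 80 + j20 → |·| = √(80²+20²) = √6800 ≈ 82.462, ∠ = arctan(20/80) ≈ 14.04°
pole (s+100): 100 + j20 → |·| = √(100²+20²) = √10400 ≈ 101.98, ∠ = arctan(20/100) ≈ 11.31°
|L| = 500 · 715.91 / 2.3785e+05 ≈ 1.505
Gain = 20 log₁₀(1.505) ≈ 3.55 dB

3.6 dB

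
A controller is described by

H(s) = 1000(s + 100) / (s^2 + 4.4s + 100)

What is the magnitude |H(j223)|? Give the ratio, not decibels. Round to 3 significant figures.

4.92

At s = jω = j223:
zero (s+100): 100 + j223 → |·| = √(100²+223²) = √59729 ≈ 244.4, ∠ = arctan(223/100) ≈ 65.85°
quadratic: (j223)² + 4.4·j223 + 100 = -49629 + j981.2 → |·| ≈ 49639, ∠ ≈ 178.87°
|H| = 1000 · 244.4 / 49639 ≈ 4.9235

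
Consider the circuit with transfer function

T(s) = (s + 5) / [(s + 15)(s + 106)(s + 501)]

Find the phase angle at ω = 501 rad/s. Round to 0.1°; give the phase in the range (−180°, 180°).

-121.9°

At s = jω = j501:
zero (s+5): 5 + j501 → |·| = √(5²+501²) = √251026 ≈ 501.02, ∠ = arctan(501/5) ≈ 89.43°
pole (s+15): 15 + j501 → |·| = √(15²+501²) = √251226 ≈ 501.22, ∠ = arctan(501/15) ≈ 88.29°
pole (s+106): 106 + j501 → |·| = √(106²+501²) = √262237 ≈ 512.09, ∠ = arctan(501/106) ≈ 78.05°
pole (s+501): 501 + j501 → |·| = √(501²+501²) = √502002 ≈ 708.52, ∠ = arctan(501/501) ≈ 45.00°
∠T = 89.43° − 211.34° = -121.91°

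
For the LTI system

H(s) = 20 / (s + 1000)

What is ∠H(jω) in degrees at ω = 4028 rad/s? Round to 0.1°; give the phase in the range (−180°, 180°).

-76.1°

Substitute s = j4028:
Numerator: 20 = 20 + j0
Denominator: (j4028) + 1000 = 1000 + j4028
|N| = √(20² + 0²) ≈ 20, ∠N ≈ 0.00°
|D| = √(1000² + 4028²) ≈ 4150.3, ∠D ≈ 76.06°
∠H = 0.00° − 76.06° = -76.06°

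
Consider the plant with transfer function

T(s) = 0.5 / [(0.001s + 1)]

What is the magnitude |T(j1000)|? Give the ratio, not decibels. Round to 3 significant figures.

0.354

At ω = 1000 rad/s:
pole (1 + j1000·0.001) = 1 + j1 → |·| ≈ 1.4142, ∠ ≈ 45.00°
|T| = 0.5 · 1 / (1.4142) ≈ 0.35356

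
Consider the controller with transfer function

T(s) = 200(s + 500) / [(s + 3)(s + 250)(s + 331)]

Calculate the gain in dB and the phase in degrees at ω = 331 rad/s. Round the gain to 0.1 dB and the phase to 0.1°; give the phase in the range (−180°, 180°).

-54.6 dB, -153.9°

At s = jω = j331:
zero (s+500): 500 + j331 → |·| = √(500²+331²) = √359561 ≈ 599.63, ∠ = arctan(331/500) ≈ 33.50°
pole (s+3): 3 + j331 → |·| = √(3²+331²) = √109570 ≈ 331.01, ∠ = arctan(331/3) ≈ 89.48°
pole (s+250): 250 + j331 → |·| = √(250²+331²) = √172061 ≈ 414.8, ∠ = arctan(331/250) ≈ 52.94°
pole (s+331): 331 + j331 → |·| = √(331²+331²) = √219122 ≈ 468.1, ∠ = arctan(331/331) ≈ 45.00°
|T| = 200 · 599.63 / 6.4272e+07 ≈ 0.0018659
Gain = 20 log₁₀(0.0018659) ≈ -54.58 dB
∠T = 33.50° − 187.42° = -153.92°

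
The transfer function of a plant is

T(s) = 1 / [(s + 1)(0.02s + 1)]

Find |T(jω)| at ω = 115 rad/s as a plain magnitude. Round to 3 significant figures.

At ω = 115 rad/s:
pole (1 + j115·1) = 1 + j115 → |·| ≈ 115, ∠ ≈ 89.50°
pole (1 + j115·0.02) = 1 + j2.3 → |·| ≈ 2.508, ∠ ≈ 66.50°
|T| = 1 · 1 / (115 · 2.508) ≈ 0.0034672

0.00347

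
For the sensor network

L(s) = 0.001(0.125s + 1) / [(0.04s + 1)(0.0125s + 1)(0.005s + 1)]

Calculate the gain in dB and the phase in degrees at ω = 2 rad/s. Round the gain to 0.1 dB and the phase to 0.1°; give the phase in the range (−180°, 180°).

At ω = 2 rad/s:
zero (1 + j2·0.125) = 1 + j0.25 → |·| ≈ 1.0308, ∠ ≈ 14.04°
pole (1 + j2·0.04) = 1 + j0.08 → |·| ≈ 1.0032, ∠ ≈ 4.57°
pole (1 + j2·0.0125) = 1 + j0.025 → |·| ≈ 1.0003, ∠ ≈ 1.43°
pole (1 + j2·0.005) = 1 + j0.01 → |·| ≈ 1, ∠ ≈ 0.57°
|L| = 0.001 · 1.0308 / (1.0032 · 1.0003 · 1) ≈ 0.0010272
Gain = 20 log₁₀(0.0010272) ≈ -59.77 dB
∠L = (14.04°) − (4.57° + 1.43° + 0.57°) = 7.47°

-59.8 dB, 7.5°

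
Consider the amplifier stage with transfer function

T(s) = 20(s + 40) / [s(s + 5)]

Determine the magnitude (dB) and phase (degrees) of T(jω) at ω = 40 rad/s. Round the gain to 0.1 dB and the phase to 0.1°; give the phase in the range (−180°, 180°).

At s = jω = j40:
zero (s+40): 40 + j40 → |·| = √(40²+40²) = √3200 ≈ 56.569, ∠ = arctan(40/40) ≈ 45.00°
pole (s+5): 5 + j40 → |·| = √(5²+40²) = √1625 ≈ 40.311, ∠ = arctan(40/5) ≈ 82.87°
pole at origin: |s| = 40, ∠ = 90.00° (in denominator)
|T| = 20 · 56.569 / 1612.4 ≈ 0.70167
Gain = 20 log₁₀(0.70167) ≈ -3.08 dB
∠T = 45.00° − 172.87° = -127.87°

-3.1 dB, -127.9°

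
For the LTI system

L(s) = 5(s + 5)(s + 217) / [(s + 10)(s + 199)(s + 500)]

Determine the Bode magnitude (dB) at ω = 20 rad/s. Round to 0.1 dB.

At s = jω = j20:
zero (s+5): 5 + j20 → |·| = √(5²+20²) = √425 ≈ 20.616, ∠ = arctan(20/5) ≈ 75.96°
zero (s+217): 217 + j20 → |·| = √(217²+20²) = √47489 ≈ 217.92, ∠ = arctan(20/217) ≈ 5.27°
pole (s+10): 10 + j20 → |·| = √(10²+20²) = √500 ≈ 22.361, ∠ = arctan(20/10) ≈ 63.43°
pole (s+199): 199 + j20 → |·| = √(199²+20²) = √40001 ≈ 200, ∠ = arctan(20/199) ≈ 5.74°
pole (s+500): 500 + j20 → |·| = √(500²+20²) = √250400 ≈ 500.4, ∠ = arctan(20/500) ≈ 2.29°
|L| = 5 · 4492.6 / 2.2379e+06 ≈ 0.010038
Gain = 20 log₁₀(0.010038) ≈ -39.97 dB

-40.0 dB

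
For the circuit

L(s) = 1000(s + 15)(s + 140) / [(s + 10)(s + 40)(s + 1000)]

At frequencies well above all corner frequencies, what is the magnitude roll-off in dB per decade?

Each pole contributes −20 dB/decade at high frequency; each zero contributes +20 dB/decade.
Net: 2 zero(s) − 3 pole(s) → -20 dB/decade.

-20 dB/decade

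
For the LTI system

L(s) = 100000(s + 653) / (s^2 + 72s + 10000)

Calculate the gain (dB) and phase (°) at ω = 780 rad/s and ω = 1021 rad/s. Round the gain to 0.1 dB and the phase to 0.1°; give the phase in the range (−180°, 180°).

At s = jω = j780:
zero (s+653): 653 + j780 → |·| = √(653²+780²) = √1034809 ≈ 1017.3, ∠ = arctan(780/653) ≈ 50.06°
quadratic: (j780)² + 72·j780 + 10000 = -598400 + j56160 → |·| ≈ 6.0103e+05, ∠ ≈ 174.64°
|L| = 100000 · 1017.3 / 6.0103e+05 ≈ 169.26
Gain = 20 log₁₀(169.26) ≈ 44.57 dB
∠L = 50.06° − 174.64° = -124.58°

At s = jω = j1021:
zero (s+653): 653 + j1021 → |·| = √(653²+1021²) = √1468850 ≈ 1212, ∠ = arctan(1021/653) ≈ 57.40°
quadratic: (j1021)² + 72·j1021 + 10000 = -1032441 + j73512 → |·| ≈ 1.0351e+06, ∠ ≈ 175.93°
|L| = 100000 · 1212 / 1.0351e+06 ≈ 117.09
Gain = 20 log₁₀(117.09) ≈ 41.37 dB
∠L = 57.40° − 175.93° = -118.53°

ω = 780: 44.6 dB, -124.6°; ω = 1021: 41.4 dB, -118.5°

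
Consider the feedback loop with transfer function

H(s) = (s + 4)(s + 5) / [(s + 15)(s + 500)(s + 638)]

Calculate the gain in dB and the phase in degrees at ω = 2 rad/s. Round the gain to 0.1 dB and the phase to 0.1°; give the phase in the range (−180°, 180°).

At s = jω = j2:
zero (s+4): 4 + j2 → |·| = √(4²+2²) = √20 ≈ 4.4721, ∠ = arctan(2/4) ≈ 26.57°
zero (s+5): 5 + j2 → |·| = √(5²+2²) = √29 ≈ 5.3852, ∠ = arctan(2/5) ≈ 21.80°
pole (s+15): 15 + j2 → |·| = √(15²+2²) = √229 ≈ 15.133, ∠ = arctan(2/15) ≈ 7.59°
pole (s+500): 500 + j2 → |·| = √(500²+2²) = √250004 ≈ 500, ∠ = arctan(2/500) ≈ 0.23°
pole (s+638): 638 + j2 → |·| = √(638²+2²) = √407048 ≈ 638, ∠ = arctan(2/638) ≈ 0.18°
|H| = 1 · 24.083 / 4.8274e+06 ≈ 4.9888e-06
Gain = 20 log₁₀(4.9888e-06) ≈ -106.04 dB
∠H = 48.37° − 8.00° = 40.37°

-106.0 dB, 40.4°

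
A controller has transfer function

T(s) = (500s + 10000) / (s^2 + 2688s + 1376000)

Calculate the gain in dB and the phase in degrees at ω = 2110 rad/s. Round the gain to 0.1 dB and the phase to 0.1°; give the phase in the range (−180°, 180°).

-15.7 dB, -29.0°

Substitute s = j2110:
Numerator: 500(j2110) + 10000 = 10000 + j1055000
Denominator: (j2110)^2 + 2688(j2110) + 1376000 = -3076100 + j5671680
|N| = √(10000² + 1055000²) ≈ 1.055e+06, ∠N ≈ 89.46°
|D| = √(3076100² + 5671680²) ≈ 6.4522e+06, ∠D ≈ 118.47°
|T| = 1.055e+06 / 6.4522e+06 ≈ 0.16351
Gain = 20 log₁₀(0.16351) ≈ -15.73 dB
∠T = 89.46° − 118.47° = -29.01°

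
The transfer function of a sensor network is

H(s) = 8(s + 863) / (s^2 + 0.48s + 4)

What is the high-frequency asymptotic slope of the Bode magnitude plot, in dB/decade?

-20 dB/decade

Each pole contributes −20 dB/decade at high frequency; each zero contributes +20 dB/decade.
Net: 1 zero(s) − 2 pole(s) → -20 dB/decade.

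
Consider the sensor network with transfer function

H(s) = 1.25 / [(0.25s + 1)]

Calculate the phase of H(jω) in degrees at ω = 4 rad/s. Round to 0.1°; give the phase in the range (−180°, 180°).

-45.0°

At ω = 4 rad/s:
pole (1 + j4·0.25) = 1 + j1 → |·| ≈ 1.4142, ∠ ≈ 45.00°
∠H = (0°) − (45.00°) = -45.00°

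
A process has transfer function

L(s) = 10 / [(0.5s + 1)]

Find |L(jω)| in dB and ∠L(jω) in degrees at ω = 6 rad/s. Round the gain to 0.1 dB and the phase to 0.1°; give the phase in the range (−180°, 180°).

At ω = 6 rad/s:
pole (1 + j6·0.5) = 1 + j3 → |·| ≈ 3.1623, ∠ ≈ 71.57°
|L| = 10 · 1 / (3.1623) ≈ 3.1623
Gain = 20 log₁₀(3.1623) ≈ 10.00 dB
∠L = (0°) − (71.57°) = -71.57°

10.0 dB, -71.6°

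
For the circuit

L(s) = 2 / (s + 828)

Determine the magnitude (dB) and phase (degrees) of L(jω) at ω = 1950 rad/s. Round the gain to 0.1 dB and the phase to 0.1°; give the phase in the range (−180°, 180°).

At s = jω = j1950:
pole (s+828): 828 + j1950 → |·| = √(828²+1950²) = √4488084 ≈ 2118.5, ∠ = arctan(1950/828) ≈ 66.99°
|L| = 2 / 2118.5 ≈ 0.00094406
Gain = 20 log₁₀(0.00094406) ≈ -60.50 dB
∠L = 0.00° − 66.99° = -66.99°

-60.5 dB, -67.0°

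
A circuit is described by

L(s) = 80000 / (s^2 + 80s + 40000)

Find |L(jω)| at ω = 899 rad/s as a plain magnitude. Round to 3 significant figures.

At s = jω = j899:
quadratic: (j899)² + 80·j899 + 40000 = -768201 + j71920 → |·| ≈ 7.7156e+05, ∠ ≈ 174.65°
|L| = 80000 / 7.7156e+05 ≈ 0.10369

0.104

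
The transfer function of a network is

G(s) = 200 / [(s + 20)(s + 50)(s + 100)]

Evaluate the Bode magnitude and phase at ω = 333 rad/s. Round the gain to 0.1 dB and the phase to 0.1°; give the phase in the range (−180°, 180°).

At s = jω = j333:
pole (s+20): 20 + j333 → |·| = √(20²+333²) = √111289 ≈ 333.6, ∠ = arctan(333/20) ≈ 86.56°
pole (s+50): 50 + j333 → |·| = √(50²+333²) = √113389 ≈ 336.73, ∠ = arctan(333/50) ≈ 81.46°
pole (s+100): 100 + j333 → |·| = √(100²+333²) = √120889 ≈ 347.69, ∠ = arctan(333/100) ≈ 73.28°
|G| = 200 / 3.9057e+07 ≈ 5.1207e-06
Gain = 20 log₁₀(5.1207e-06) ≈ -105.81 dB
∠G = 0.00° − 241.30° = -241.30° ≡ 118.70° (principal value)

-105.8 dB, 118.7°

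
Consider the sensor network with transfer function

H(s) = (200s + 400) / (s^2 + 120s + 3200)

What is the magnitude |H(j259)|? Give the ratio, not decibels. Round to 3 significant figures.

0.729

Substitute s = j259:
Numerator: 200(j259) + 400 = 400 + j51800
Denominator: (j259)^2 + 120(j259) + 3200 = -63881 + j31080
|N| = √(400² + 51800²) ≈ 51802, ∠N ≈ 89.56°
|D| = √(63881² + 31080²) ≈ 71040, ∠D ≈ 154.06°
|H| = 51802 / 71040 ≈ 0.72919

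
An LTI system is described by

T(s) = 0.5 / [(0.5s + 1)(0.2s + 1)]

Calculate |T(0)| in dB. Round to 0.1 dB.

-6.0 dB

T(0) = 0.5 · 1 / 1 = 0.5
20 log₁₀(0.5) ≈ -6.02 dB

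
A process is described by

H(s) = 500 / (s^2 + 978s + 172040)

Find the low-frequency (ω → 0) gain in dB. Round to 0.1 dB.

-50.7 dB

H(0) = 500 / 172040 ≈ 0.0029063
20 log₁₀(0.0029063) ≈ -50.73 dB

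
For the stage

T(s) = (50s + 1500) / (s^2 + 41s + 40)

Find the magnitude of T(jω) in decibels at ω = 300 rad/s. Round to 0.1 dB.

-15.6 dB

Substitute s = j300:
Numerator: 50(j300) + 1500 = 1500 + j15000
Denominator: (j300)^2 + 41(j300) + 40 = -89960 + j12300
|N| = √(1500² + 15000²) ≈ 15075, ∠N ≈ 84.29°
|D| = √(89960² + 12300²) ≈ 90797, ∠D ≈ 172.21°
|T| = 15075 / 90797 ≈ 0.16603
Gain = 20 log₁₀(0.16603) ≈ -15.60 dB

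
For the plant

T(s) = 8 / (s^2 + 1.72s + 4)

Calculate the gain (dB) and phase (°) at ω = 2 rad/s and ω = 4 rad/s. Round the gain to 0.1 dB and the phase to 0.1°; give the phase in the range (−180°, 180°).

At s = jω = j2:
quadratic: (j2)² + 1.72·j2 + 4 = 0 + j3.44 → |·| ≈ 3.44, ∠ ≈ 90.00°
|T| = 8 / 3.44 ≈ 2.3256
Gain = 20 log₁₀(2.3256) ≈ 7.33 dB
∠T = 0.00° − 90.00° = -90.00°

At s = jω = j4:
quadratic: (j4)² + 1.72·j4 + 4 = -12 + j6.88 → |·| ≈ 13.832, ∠ ≈ 150.17°
|T| = 8 / 13.832 ≈ 0.57837
Gain = 20 log₁₀(0.57837) ≈ -4.76 dB
∠T = 0.00° − 150.17° = -150.17°

ω = 2: 7.3 dB, -90.0°; ω = 4: -4.8 dB, -150.2°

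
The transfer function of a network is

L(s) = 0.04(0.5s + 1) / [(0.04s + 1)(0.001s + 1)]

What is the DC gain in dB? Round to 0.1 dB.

L(0) = 0.04 · 1 / 1 = 0.04
20 log₁₀(0.04) ≈ -27.96 dB

-28.0 dB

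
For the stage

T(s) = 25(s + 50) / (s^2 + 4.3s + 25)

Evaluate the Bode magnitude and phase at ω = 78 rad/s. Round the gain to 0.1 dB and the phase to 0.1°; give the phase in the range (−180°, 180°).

At s = jω = j78:
zero (s+50): 50 + j78 → |·| = √(50²+78²) = √8584 ≈ 92.65, ∠ = arctan(78/50) ≈ 57.34°
quadratic: (j78)² + 4.3·j78 + 25 = -6059 + j335.4 → |·| ≈ 6068.3, ∠ ≈ 176.83°
|T| = 25 · 92.65 / 6068.3 ≈ 0.3817
Gain = 20 log₁₀(0.3817) ≈ -8.37 dB
∠T = 57.34° − 176.83° = -119.49°

-8.4 dB, -119.5°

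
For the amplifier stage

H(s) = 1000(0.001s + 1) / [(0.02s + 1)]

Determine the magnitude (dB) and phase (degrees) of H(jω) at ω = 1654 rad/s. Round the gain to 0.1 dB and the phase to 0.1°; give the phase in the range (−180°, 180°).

35.3 dB, -29.4°

At ω = 1654 rad/s:
zero (1 + j1654·0.001) = 1 + j1.654 → |·| ≈ 1.9328, ∠ ≈ 58.84°
pole (1 + j1654·0.02) = 1 + j33.08 → |·| ≈ 33.095, ∠ ≈ 88.27°
|H| = 1000 · 1.9328 / (33.095) ≈ 58.402
Gain = 20 log₁₀(58.402) ≈ 35.33 dB
∠H = (58.84°) − (88.27°) = -29.43°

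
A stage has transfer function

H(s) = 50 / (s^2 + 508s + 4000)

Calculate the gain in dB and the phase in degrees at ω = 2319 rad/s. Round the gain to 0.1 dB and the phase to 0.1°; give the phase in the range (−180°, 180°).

-100.8 dB, -167.6°

Substitute s = j2319:
Numerator: 50 = 50 + j0
Denominator: (j2319)^2 + 508(j2319) + 4000 = -5373761 + j1178052
|N| = √(50² + 0²) ≈ 50, ∠N ≈ 0.00°
|D| = √(5373761² + 1178052²) ≈ 5.5014e+06, ∠D ≈ 167.64°
|H| = 50 / 5.5014e+06 ≈ 9.0886e-06
Gain = 20 log₁₀(9.0886e-06) ≈ -100.83 dB
∠H = 0.00° − 167.64° = -167.64°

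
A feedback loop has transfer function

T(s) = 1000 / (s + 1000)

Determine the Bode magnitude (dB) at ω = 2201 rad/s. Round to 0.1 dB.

Substitute s = j2201:
Numerator: 1000 = 1000 + j0
Denominator: (j2201) + 1000 = 1000 + j2201
|N| = √(1000² + 0²) ≈ 1000, ∠N ≈ 0.00°
|D| = √(1000² + 2201²) ≈ 2417.5, ∠D ≈ 65.57°
|T| = 1000 / 2417.5 ≈ 0.41365
Gain = 20 log₁₀(0.41365) ≈ -7.67 dB

-7.7 dB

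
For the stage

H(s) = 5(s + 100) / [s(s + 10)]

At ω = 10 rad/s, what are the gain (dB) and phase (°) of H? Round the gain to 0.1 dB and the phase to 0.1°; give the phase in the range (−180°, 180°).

11.0 dB, -129.3°

At s = jω = j10:
zero (s+100): 100 + j10 → |·| = √(100²+10²) = √10100 ≈ 100.5, ∠ = arctan(10/100) ≈ 5.71°
pole (s+10): 10 + j10 → |·| = √(10²+10²) = √200 ≈ 14.142, ∠ = arctan(10/10) ≈ 45.00°
pole at origin: |s| = 10, ∠ = 90.00° (in denominator)
|H| = 5 · 100.5 / 141.42 ≈ 3.5532
Gain = 20 log₁₀(3.5532) ≈ 11.01 dB
∠H = 5.71° − 135.00° = -129.29°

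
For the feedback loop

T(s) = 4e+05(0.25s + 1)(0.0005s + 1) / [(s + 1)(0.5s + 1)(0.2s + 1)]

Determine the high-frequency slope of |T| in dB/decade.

Each pole contributes −20 dB/decade at high frequency; each zero contributes +20 dB/decade.
Net: 2 zero(s) − 3 pole(s) → -20 dB/decade.

-20 dB/decade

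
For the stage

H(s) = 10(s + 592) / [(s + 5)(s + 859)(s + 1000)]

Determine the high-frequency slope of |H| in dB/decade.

Each pole contributes −20 dB/decade at high frequency; each zero contributes +20 dB/decade.
Net: 1 zero(s) − 3 pole(s) → -40 dB/decade.

-40 dB/decade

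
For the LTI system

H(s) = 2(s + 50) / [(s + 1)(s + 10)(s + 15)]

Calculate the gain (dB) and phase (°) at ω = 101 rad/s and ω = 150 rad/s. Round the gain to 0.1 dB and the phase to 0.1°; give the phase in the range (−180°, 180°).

At s = jω = j101:
zero (s+50): 50 + j101 → |·| = √(50²+101²) = √12701 ≈ 112.7, ∠ = arctan(101/50) ≈ 63.66°
pole (s+1): 1 + j101 → |·| = √(1²+101²) = √10202 ≈ 101, ∠ = arctan(101/1) ≈ 89.43°
pole (s+10): 10 + j101 → |·| = √(10²+101²) = √10301 ≈ 101.49, ∠ = arctan(101/10) ≈ 84.35°
pole (s+15): 15 + j101 → |·| = √(15²+101²) = √10426 ≈ 102.11, ∠ = arctan(101/15) ≈ 81.55°
|H| = 2 · 112.7 / 1.0467e+06 ≈ 0.00021534
Gain = 20 log₁₀(0.00021534) ≈ -73.34 dB
∠H = 63.66° − 255.33° = -191.67° ≡ 168.33° (principal value)

At s = jω = j150:
zero (s+50): 50 + j150 → |·| = √(50²+150²) = √25000 ≈ 158.11, ∠ = arctan(150/50) ≈ 71.57°
pole (s+1): 1 + j150 → |·| = √(1²+150²) = √22501 ≈ 150, ∠ = arctan(150/1) ≈ 89.62°
pole (s+10): 10 + j150 → |·| = √(10²+150²) = √22600 ≈ 150.33, ∠ = arctan(150/10) ≈ 86.19°
pole (s+15): 15 + j150 → |·| = √(15²+150²) = √22725 ≈ 150.75, ∠ = arctan(150/15) ≈ 84.29°
|H| = 2 · 158.11 / 3.3993e+06 ≈ 9.3025e-05
Gain = 20 log₁₀(9.3025e-05) ≈ -80.63 dB
∠H = 71.57° − 260.10° = -188.53° ≡ 171.47° (principal value)

ω = 101: -73.3 dB, 168.3°; ω = 150: -80.6 dB, 171.5°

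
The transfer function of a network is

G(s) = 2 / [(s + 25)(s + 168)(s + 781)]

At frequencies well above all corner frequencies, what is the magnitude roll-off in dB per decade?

-60 dB/decade

Each pole contributes −20 dB/decade at high frequency; each zero contributes +20 dB/decade.
Net: 0 zero(s) − 3 pole(s) → -60 dB/decade.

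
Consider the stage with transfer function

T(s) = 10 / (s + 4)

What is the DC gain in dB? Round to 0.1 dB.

T(0) = 10 / (4) = 2.5
20 log₁₀(2.5) ≈ 7.96 dB

8.0 dB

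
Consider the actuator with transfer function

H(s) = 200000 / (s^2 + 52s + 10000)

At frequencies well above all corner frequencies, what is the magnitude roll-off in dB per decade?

-40 dB/decade

Each pole contributes −20 dB/decade at high frequency; each zero contributes +20 dB/decade.
Net: 0 zero(s) − 2 pole(s) → -40 dB/decade.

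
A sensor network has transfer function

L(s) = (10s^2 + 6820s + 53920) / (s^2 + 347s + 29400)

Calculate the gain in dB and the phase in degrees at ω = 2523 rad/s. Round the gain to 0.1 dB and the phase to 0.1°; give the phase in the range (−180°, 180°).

20.3 dB, -7.3°

Substitute s = j2523:
Numerator: 10(j2523)^2 + 6820(j2523) + 53920 = -63601370 + j17206860
Denominator: (j2523)^2 + 347(j2523) + 29400 = -6336129 + j875481
|N| = √(63601370² + 17206860²) ≈ 6.5888e+07, ∠N ≈ 164.86°
|D| = √(6336129² + 875481²) ≈ 6.3963e+06, ∠D ≈ 172.13°
|L| = 6.5888e+07 / 6.3963e+06 ≈ 10.301
Gain = 20 log₁₀(10.301) ≈ 20.26 dB
∠L = 164.86° − 172.13° = -7.27°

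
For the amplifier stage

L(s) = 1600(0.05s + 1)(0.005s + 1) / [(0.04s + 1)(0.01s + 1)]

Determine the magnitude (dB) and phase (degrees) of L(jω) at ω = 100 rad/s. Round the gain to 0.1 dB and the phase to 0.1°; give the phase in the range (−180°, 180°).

At ω = 100 rad/s:
zero (1 + j100·0.05) = 1 + j5 → |·| ≈ 5.099, ∠ ≈ 78.69°
zero (1 + j100·0.005) = 1 + j0.5 → |·| ≈ 1.118, ∠ ≈ 26.57°
pole (1 + j100·0.04) = 1 + j4 → |·| ≈ 4.1231, ∠ ≈ 75.96°
pole (1 + j100·0.01) = 1 + j1 → |·| ≈ 1.4142, ∠ ≈ 45.00°
|L| = 1600 · 5.099 · 1.118 / (4.1231 · 1.4142) ≈ 1564.3
Gain = 20 log₁₀(1564.3) ≈ 63.89 dB
∠L = (78.69° + 26.57°) − (75.96° + 45.00°) = -15.70°

63.9 dB, -15.7°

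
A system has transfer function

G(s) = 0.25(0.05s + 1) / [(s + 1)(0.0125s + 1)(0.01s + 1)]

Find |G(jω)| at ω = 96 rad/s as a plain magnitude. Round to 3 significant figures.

0.00590

At ω = 96 rad/s:
zero (1 + j96·0.05) = 1 + j4.8 → |·| ≈ 4.9031, ∠ ≈ 78.23°
pole (1 + j96·1) = 1 + j96 → |·| ≈ 96.005, ∠ ≈ 89.40°
pole (1 + j96·0.0125) = 1 + j1.2 → |·| ≈ 1.562, ∠ ≈ 50.19°
pole (1 + j96·0.01) = 1 + j0.96 → |·| ≈ 1.3862, ∠ ≈ 43.83°
|G| = 0.25 · 4.9031 / (96.005 · 1.562 · 1.3862) ≈ 0.0058967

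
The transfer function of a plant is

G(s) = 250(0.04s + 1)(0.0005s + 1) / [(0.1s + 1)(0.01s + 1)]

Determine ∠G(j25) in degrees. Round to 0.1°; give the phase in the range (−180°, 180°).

At ω = 25 rad/s:
zero (1 + j25·0.04) = 1 + j1 → |·| ≈ 1.4142, ∠ ≈ 45.00°
zero (1 + j25·0.0005) = 1 + j0.0125 → |·| ≈ 1.0001, ∠ ≈ 0.72°
pole (1 + j25·0.1) = 1 + j2.5 → |·| ≈ 2.6926, ∠ ≈ 68.20°
pole (1 + j25·0.01) = 1 + j0.25 → |·| ≈ 1.0308, ∠ ≈ 14.04°
∠G = (45.00° + 0.72°) − (68.20° + 14.04°) = -36.52°

-36.5°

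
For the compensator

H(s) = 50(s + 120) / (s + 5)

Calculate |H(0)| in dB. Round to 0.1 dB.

H(0) = 50·120 / (5) = 1200
20 log₁₀(1200) ≈ 61.58 dB

61.6 dB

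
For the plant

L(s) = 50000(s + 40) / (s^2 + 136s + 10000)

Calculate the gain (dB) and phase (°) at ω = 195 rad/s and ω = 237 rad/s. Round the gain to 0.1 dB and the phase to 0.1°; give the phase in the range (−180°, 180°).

At s = jω = j195:
zero (s+40): 40 + j195 → |·| = √(40²+195²) = √39625 ≈ 199.06, ∠ = arctan(195/40) ≈ 78.41°
quadratic: (j195)² + 136·j195 + 10000 = -28025 + j26520 → |·| ≈ 38584, ∠ ≈ 136.58°
|L| = 50000 · 199.06 / 38584 ≈ 257.96
Gain = 20 log₁₀(257.96) ≈ 48.23 dB
∠L = 78.41° − 136.58° = -58.17°

At s = jω = j237:
zero (s+40): 40 + j237 → |·| = √(40²+237²) = √57769 ≈ 240.35, ∠ = arctan(237/40) ≈ 80.42°
quadratic: (j237)² + 136·j237 + 10000 = -46169 + j32232 → |·| ≈ 56307, ∠ ≈ 145.08°
|L| = 50000 · 240.35 / 56307 ≈ 213.43
Gain = 20 log₁₀(213.43) ≈ 46.59 dB
∠L = 80.42° − 145.08° = -64.66°

ω = 195: 48.2 dB, -58.2°; ω = 237: 46.6 dB, -64.7°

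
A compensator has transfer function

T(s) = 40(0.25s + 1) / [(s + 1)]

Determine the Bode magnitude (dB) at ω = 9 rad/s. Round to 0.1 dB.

20.7 dB

At ω = 9 rad/s:
zero (1 + j9·0.25) = 1 + j2.25 → |·| ≈ 2.4622, ∠ ≈ 66.04°
pole (1 + j9·1) = 1 + j9 → |·| ≈ 9.0554, ∠ ≈ 83.66°
|T| = 40 · 2.4622 / (9.0554) ≈ 10.876
Gain = 20 log₁₀(10.876) ≈ 20.73 dB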